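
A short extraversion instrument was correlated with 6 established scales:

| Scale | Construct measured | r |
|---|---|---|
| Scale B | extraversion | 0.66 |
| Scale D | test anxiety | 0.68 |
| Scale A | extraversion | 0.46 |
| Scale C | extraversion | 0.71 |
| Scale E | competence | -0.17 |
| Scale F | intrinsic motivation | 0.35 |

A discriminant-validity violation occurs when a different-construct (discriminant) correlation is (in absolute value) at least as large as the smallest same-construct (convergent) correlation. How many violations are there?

1

Convergent (same construct = extraversion): Scale B, Scale A, Scale C.
Smallest convergent = 0.46. Discriminant |r|: 0.68, 0.17, 0.35; count ≥ 0.46 → 1.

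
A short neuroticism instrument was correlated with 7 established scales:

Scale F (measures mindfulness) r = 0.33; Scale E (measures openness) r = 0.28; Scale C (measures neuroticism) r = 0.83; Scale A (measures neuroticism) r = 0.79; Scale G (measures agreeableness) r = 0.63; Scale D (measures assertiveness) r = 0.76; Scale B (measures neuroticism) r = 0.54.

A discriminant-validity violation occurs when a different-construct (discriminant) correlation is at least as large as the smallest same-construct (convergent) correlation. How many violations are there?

2

Convergent (same construct = neuroticism): Scale C, Scale A, Scale B.
Smallest convergent = 0.54. Discriminant values: 0.33, 0.28, 0.63, 0.76; count ≥ 0.54 → 2.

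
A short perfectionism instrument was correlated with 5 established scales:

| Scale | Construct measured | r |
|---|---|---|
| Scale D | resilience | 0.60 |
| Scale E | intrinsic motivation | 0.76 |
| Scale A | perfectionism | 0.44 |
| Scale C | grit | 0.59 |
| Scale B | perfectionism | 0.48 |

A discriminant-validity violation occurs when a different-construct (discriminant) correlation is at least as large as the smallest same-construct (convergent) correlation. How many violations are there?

3

Convergent (same construct = perfectionism): Scale A, Scale B.
Smallest convergent = 0.44. Discriminant values: 0.60, 0.76, 0.59; count ≥ 0.44 → 3.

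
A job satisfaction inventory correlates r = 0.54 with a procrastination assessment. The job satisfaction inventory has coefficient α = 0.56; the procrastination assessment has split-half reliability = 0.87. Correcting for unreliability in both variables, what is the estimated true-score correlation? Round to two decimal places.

r_true = r_obs / √(r_xx · r_yy) = 0.54 / √(0.56 × 0.87) = 0.54 / √0.4872 = 0.54 / 0.6980 ≈ 0.77.

0.77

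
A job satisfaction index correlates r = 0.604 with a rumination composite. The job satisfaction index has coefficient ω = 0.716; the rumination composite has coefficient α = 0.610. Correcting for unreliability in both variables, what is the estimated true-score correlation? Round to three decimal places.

0.914

r_true = r_obs / √(r_xx · r_yy) = 0.604 / √(0.716 × 0.610) = 0.604 / √0.436760 = 0.604 / 0.6609 ≈ 0.914.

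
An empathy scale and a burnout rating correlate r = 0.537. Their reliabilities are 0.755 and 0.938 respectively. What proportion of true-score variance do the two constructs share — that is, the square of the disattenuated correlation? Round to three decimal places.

Disattenuated r = 0.537 / √(0.755 × 0.938) = 0.537 / 0.8415 = 0.6381.
Shared true-score variance = 0.6381² = 0.4072 ≈ 0.407.

0.407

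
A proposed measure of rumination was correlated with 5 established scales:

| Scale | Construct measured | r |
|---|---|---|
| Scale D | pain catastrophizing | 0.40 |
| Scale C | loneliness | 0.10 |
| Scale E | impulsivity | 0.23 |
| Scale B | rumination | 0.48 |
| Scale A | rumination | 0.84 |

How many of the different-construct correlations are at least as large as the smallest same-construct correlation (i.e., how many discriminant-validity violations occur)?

0

Convergent (same construct = rumination): Scale B, Scale A.
Smallest convergent = 0.48. Discriminant values: 0.40, 0.10, 0.23; count ≥ 0.48 → 0.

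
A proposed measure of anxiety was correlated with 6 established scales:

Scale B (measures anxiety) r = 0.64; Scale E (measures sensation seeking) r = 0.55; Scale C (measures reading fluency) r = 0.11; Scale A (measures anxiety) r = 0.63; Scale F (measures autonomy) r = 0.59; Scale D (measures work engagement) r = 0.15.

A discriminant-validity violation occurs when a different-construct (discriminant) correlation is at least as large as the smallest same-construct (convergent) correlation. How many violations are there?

Convergent (same construct = anxiety): Scale B, Scale A.
Smallest convergent = 0.63. Discriminant values: 0.55, 0.11, 0.59, 0.15; count ≥ 0.63 → 0.

0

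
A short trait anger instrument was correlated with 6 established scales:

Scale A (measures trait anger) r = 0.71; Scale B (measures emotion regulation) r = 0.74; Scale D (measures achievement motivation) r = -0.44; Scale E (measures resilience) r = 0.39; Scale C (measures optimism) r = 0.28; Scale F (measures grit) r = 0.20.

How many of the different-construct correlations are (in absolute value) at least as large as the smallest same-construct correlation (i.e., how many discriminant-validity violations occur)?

Convergent (same construct = trait anger): Scale A.
Smallest convergent = 0.71. Discriminant |r|: 0.74, 0.44, 0.39, 0.28, 0.20; count ≥ 0.71 → 1.

1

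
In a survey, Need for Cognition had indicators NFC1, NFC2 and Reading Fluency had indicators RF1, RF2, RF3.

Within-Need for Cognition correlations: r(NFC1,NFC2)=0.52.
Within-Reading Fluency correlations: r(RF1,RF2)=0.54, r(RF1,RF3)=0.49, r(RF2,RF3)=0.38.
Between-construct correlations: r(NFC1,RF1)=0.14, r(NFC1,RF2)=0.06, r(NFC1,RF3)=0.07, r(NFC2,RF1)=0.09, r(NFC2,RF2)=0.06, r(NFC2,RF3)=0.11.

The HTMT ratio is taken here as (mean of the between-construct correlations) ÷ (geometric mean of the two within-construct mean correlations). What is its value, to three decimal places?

0.179

Mean heterotrait r = 0.53/6 = 0.0883.
Mean within-NFC = 0.52/1 = 0.5200; mean within-RF = 1.41/3 = 0.4700.
Geometric mean = √(0.5200 × 0.4700) = 0.4944.
HTMT = 0.0883 / 0.4944 = 0.179.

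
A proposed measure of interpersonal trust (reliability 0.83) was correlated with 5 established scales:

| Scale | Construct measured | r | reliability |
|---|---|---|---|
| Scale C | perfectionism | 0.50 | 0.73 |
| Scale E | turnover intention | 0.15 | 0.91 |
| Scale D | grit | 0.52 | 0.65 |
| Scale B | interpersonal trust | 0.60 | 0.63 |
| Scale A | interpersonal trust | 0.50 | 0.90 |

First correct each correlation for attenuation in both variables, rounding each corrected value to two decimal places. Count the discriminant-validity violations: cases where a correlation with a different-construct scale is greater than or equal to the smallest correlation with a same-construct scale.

2

Disattenuated r (r / √(r_scale · r_new)):
  Scale C (disc): 0.50 / √(0.73·0.83) = 0.64
  Scale E (disc): 0.15 / √(0.91·0.83) = 0.17
  Scale D (disc): 0.52 / √(0.65·0.83) = 0.71
  Scale B (conv): 0.60 / √(0.63·0.83) = 0.83
  Scale A (conv): 0.50 / √(0.90·0.83) = 0.58
Smallest convergent = 0.58. Discriminant values: 0.64, 0.17, 0.71; count ≥ 0.58 → 2.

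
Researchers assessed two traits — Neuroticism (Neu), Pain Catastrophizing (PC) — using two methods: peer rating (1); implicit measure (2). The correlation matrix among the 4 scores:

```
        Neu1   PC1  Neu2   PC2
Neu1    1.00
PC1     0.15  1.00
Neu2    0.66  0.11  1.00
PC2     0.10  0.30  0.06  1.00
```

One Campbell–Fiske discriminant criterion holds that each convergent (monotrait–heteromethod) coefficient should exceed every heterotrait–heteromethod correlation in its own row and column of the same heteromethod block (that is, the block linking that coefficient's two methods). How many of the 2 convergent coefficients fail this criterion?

0

Each convergent coefficient versus the relevant comparison correlations:
Neu (methods 1·2): 0.66 vs {0.10, 0.11} → pass.
PC (methods 1·2): 0.30 vs {0.11, 0.10} → pass.
0 of 2 fail.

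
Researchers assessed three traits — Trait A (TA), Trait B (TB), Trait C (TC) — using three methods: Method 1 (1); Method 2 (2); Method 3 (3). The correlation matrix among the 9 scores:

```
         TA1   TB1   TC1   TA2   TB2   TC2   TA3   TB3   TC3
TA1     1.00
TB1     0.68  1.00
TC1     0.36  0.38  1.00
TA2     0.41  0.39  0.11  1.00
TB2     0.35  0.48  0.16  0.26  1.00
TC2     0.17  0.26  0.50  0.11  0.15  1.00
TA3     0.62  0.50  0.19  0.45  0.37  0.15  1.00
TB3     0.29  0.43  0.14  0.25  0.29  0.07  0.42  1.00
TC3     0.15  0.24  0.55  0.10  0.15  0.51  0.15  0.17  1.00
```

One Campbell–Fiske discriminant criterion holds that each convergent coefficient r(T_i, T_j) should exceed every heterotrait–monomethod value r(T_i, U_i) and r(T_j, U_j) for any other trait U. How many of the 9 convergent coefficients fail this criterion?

Each convergent coefficient versus the relevant comparison correlations:
TA (methods 1·2): 0.41 vs {0.68, 0.26, 0.36, 0.11} → fail.
TA (methods 1·3): 0.62 vs {0.68, 0.42, 0.36, 0.15} → fail.
TA (methods 2·3): 0.45 vs {0.26, 0.42, 0.11, 0.15} → pass.
TB (methods 1·2): 0.48 vs {0.68, 0.26, 0.38, 0.15} → fail.
TB (methods 1·3): 0.43 vs {0.68, 0.42, 0.38, 0.17} → fail.
TB (methods 2·3): 0.29 vs {0.26, 0.42, 0.15, 0.17} → fail.
TC (methods 1·2): 0.50 vs {0.36, 0.11, 0.38, 0.15} → pass.
TC (methods 1·3): 0.55 vs {0.36, 0.15, 0.38, 0.17} → pass.
TC (methods 2·3): 0.51 vs {0.11, 0.15, 0.15, 0.17} → pass.
5 of 9 fail.

5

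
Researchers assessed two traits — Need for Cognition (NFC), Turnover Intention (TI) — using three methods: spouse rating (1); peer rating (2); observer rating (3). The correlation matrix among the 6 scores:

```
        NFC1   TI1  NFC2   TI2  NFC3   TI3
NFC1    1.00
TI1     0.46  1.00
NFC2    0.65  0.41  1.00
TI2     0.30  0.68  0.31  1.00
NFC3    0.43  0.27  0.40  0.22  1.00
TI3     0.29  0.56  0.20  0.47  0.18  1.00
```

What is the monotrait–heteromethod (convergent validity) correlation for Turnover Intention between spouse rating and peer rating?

0.68

Same trait (TI), different methods: r(TI1, TI2) = 0.68.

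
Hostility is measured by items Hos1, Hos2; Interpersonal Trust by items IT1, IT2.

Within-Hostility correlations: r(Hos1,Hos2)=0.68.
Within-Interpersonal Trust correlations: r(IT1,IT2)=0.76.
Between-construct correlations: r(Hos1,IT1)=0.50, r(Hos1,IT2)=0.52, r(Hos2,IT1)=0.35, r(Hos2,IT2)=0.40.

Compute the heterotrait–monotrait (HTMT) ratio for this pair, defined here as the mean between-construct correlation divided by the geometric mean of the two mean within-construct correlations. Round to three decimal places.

0.616

Between-construct mean = 1.77/4 = 0.4425.
Mean within-Hos = 0.68/1 = 0.6800; mean within-IT = 0.76/1 = 0.7600.
Geometric mean = √(0.6800 × 0.7600) = 0.7189.
HTMT = 0.4425 / 0.7189 = 0.616.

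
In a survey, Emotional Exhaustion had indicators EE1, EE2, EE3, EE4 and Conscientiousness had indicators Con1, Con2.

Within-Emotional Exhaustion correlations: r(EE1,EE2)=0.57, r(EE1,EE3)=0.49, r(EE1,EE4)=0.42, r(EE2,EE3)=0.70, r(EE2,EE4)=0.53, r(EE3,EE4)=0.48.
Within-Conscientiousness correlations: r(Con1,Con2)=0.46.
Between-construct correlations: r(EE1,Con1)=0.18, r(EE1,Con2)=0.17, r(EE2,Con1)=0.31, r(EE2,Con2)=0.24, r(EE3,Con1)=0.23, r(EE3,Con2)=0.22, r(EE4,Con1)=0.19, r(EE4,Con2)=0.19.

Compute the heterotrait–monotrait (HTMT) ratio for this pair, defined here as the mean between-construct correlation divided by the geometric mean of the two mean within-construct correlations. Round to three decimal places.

0.437

Mean between = 1.73/8 = 0.2163.
Mean within-EE = 3.19/6 = 0.5317; mean within-Con = 0.46/1 = 0.4600.
Geometric mean = √(0.5317 × 0.4600) = 0.4946.
HTMT = 0.2163 / 0.4946 = 0.437.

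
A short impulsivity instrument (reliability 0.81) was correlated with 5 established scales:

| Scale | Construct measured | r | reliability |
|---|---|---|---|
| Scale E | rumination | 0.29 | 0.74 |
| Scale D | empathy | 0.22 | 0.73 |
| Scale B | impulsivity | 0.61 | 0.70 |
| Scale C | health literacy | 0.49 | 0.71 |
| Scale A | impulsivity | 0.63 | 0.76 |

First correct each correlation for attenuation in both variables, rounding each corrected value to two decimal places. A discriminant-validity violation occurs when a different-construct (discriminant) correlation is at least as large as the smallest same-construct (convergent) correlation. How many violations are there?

0

Disattenuated r (r / √(r_scale · r_new)):
  Scale E (disc): 0.29 / √(0.74·0.81) = 0.37
  Scale D (disc): 0.22 / √(0.73·0.81) = 0.29
  Scale B (conv): 0.61 / √(0.70·0.81) = 0.81
  Scale C (disc): 0.49 / √(0.71·0.81) = 0.65
  Scale A (conv): 0.63 / √(0.76·0.81) = 0.80
Smallest convergent = 0.80. Discriminant values: 0.37, 0.29, 0.65; count ≥ 0.80 → 0.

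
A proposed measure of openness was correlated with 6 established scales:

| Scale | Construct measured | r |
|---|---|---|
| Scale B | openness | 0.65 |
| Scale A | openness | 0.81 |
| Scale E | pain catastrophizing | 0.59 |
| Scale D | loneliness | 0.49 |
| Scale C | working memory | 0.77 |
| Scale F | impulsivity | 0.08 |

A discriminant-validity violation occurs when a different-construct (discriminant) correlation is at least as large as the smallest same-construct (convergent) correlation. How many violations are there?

Convergent (same construct = openness): Scale B, Scale A.
Smallest convergent = 0.65. Discriminant values: 0.59, 0.49, 0.77, 0.08; count ≥ 0.65 → 1.

1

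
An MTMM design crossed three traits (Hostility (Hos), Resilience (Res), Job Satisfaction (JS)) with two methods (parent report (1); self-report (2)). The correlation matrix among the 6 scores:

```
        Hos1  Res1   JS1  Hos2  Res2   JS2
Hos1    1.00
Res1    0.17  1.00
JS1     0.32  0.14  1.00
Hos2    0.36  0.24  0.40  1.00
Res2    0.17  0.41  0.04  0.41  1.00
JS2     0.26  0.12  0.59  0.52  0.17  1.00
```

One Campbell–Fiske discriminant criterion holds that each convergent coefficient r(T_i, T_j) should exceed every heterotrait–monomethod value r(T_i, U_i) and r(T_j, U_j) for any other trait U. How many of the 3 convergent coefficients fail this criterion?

Convergent coefficients and their comparison sets:
Hos (methods 1·2): 0.36 vs {0.17, 0.41, 0.32, 0.52} → fail.
Res (methods 1·2): 0.41 vs {0.17, 0.41, 0.14, 0.17} → fail.
JS (methods 1·2): 0.59 vs {0.32, 0.52, 0.14, 0.17} → pass.
2 of 3 fail.

2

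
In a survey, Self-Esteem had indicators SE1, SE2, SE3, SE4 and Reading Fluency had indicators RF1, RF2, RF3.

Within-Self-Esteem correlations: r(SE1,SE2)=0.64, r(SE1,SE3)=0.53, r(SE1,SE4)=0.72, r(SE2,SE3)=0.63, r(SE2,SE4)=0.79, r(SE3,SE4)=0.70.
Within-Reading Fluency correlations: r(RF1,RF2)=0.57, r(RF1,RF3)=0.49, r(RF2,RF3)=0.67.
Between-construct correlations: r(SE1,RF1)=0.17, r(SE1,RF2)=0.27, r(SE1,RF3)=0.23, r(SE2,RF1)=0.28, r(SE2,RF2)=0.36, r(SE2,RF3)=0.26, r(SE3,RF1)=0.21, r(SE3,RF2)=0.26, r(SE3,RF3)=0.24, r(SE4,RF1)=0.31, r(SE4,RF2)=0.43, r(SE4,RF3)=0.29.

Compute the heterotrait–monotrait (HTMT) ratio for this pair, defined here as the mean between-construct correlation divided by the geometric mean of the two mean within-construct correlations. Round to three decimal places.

Between-construct mean = 3.31/12 = 0.2758.
Mean within-SE = 4.01/6 = 0.6683; mean within-RF = 1.73/3 = 0.5767.
Geometric mean = √(0.6683 × 0.5767) = 0.6208.
HTMT = 0.2758 / 0.6208 = 0.444.

0.444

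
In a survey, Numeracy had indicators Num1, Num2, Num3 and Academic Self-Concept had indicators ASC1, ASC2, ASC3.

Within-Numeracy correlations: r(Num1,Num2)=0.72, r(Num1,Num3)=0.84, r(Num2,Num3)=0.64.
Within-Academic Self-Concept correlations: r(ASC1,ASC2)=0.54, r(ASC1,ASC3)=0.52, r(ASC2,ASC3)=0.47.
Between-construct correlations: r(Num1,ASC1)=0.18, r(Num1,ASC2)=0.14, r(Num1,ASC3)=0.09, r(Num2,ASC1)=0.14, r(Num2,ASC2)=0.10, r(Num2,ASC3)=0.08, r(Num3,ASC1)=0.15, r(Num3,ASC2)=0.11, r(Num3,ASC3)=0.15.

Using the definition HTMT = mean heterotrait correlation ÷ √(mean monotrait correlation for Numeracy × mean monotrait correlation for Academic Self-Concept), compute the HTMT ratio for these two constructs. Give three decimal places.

Mean heterotrait r = 1.14/9 = 0.1267.
Mean within-Num = 2.20/3 = 0.7333; mean within-ASC = 1.53/3 = 0.5100.
Geometric mean = √(0.7333 × 0.5100) = 0.6115.
HTMT = 0.1267 / 0.6115 = 0.207.

0.207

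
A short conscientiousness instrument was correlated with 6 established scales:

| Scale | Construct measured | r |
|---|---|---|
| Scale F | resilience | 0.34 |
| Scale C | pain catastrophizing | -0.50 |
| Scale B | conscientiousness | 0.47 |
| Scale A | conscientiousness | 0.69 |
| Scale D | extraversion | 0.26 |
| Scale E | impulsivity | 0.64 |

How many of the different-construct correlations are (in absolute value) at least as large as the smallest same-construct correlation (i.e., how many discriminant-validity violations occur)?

Convergent (same construct = conscientiousness): Scale B, Scale A.
Smallest convergent = 0.47. Discriminant |r|: 0.34, 0.50, 0.26, 0.64; count ≥ 0.47 → 2.

2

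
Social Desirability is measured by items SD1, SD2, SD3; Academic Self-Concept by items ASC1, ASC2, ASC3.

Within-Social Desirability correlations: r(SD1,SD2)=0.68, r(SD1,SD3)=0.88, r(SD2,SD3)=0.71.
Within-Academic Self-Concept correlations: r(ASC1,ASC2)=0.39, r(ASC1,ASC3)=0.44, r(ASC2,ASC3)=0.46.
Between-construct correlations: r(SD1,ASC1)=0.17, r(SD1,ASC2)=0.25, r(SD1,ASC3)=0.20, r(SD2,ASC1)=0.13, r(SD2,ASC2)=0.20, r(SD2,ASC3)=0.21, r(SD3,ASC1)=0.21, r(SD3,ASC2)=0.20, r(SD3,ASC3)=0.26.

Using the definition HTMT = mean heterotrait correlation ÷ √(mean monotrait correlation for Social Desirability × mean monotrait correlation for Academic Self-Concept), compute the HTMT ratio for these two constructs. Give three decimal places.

Mean heterotrait r = 1.83/9 = 0.2033.
Mean within-SD = 2.27/3 = 0.7567; mean within-ASC = 1.29/3 = 0.4300.
Geometric mean = √(0.7567 × 0.4300) = 0.5704.
HTMT = 0.2033 / 0.5704 = 0.356.

0.356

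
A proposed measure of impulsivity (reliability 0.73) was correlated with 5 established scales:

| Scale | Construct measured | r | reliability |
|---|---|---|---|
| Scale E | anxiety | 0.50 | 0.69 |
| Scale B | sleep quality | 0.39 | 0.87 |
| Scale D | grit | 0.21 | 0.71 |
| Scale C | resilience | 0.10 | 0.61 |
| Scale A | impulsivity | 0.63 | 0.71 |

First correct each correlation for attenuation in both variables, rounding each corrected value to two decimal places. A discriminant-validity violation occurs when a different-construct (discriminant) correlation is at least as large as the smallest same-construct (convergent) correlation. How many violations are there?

Disattenuated r (r / √(r_scale · r_new)):
  Scale E (disc): 0.50 / √(0.69·0.73) = 0.70
  Scale B (disc): 0.39 / √(0.87·0.73) = 0.49
  Scale D (disc): 0.21 / √(0.71·0.73) = 0.29
  Scale C (disc): 0.10 / √(0.61·0.73) = 0.15
  Scale A (conv): 0.63 / √(0.71·0.73) = 0.88
Smallest convergent = 0.88. Discriminant values: 0.70, 0.49, 0.29, 0.15; count ≥ 0.88 → 0.

0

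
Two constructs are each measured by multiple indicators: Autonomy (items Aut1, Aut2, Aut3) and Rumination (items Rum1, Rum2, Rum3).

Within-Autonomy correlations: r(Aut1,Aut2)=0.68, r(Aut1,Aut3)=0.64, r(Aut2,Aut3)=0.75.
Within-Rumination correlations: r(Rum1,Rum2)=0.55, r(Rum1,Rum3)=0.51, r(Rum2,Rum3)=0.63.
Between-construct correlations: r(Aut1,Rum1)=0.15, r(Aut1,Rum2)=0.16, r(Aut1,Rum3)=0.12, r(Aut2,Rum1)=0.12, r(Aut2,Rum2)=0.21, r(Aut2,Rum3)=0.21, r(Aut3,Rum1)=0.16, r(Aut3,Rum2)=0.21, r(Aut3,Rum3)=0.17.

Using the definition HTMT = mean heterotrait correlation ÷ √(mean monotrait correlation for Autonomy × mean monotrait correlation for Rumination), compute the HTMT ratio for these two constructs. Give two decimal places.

0.27

Between-construct mean = 1.51/9 = 0.1678.
Mean within-Aut = 2.07/3 = 0.6900; mean within-Rum = 1.69/3 = 0.5633.
Geometric mean = √(0.6900 × 0.5633) = 0.6234.
HTMT = 0.1678 / 0.6234 = 0.27.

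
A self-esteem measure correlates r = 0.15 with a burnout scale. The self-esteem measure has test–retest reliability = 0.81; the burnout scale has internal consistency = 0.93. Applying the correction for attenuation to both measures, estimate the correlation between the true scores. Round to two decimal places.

0.17

r_true = r_obs / √(r_xx · r_yy) = 0.15 / √(0.81 × 0.93) = 0.15 / √0.7533 = 0.15 / 0.8679 ≈ 0.17.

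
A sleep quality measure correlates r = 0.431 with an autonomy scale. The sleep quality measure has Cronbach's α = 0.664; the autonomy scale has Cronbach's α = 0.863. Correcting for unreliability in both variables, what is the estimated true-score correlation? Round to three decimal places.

0.569

r_true = r_obs / √(r_xx · r_yy) = 0.431 / √(0.664 × 0.863) = 0.431 / √0.573032 = 0.431 / 0.7570 ≈ 0.569.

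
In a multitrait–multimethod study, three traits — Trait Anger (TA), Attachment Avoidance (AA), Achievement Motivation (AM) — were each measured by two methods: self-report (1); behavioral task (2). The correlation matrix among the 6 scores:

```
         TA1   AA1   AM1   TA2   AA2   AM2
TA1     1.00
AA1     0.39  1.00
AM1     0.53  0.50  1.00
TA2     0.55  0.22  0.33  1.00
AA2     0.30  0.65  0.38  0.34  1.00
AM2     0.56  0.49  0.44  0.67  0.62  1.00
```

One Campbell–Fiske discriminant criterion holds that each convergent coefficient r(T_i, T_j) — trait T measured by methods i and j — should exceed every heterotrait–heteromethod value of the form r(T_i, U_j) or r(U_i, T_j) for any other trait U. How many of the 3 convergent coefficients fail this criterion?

2

Checking each validity diagonal entry against its comparison values:
TA (methods 1·2): 0.55 vs {0.30, 0.22, 0.56, 0.33} → fail.
AA (methods 1·2): 0.65 vs {0.22, 0.30, 0.49, 0.38} → pass.
AM (methods 1·2): 0.44 vs {0.33, 0.56, 0.38, 0.49} → fail.
2 of 3 fail.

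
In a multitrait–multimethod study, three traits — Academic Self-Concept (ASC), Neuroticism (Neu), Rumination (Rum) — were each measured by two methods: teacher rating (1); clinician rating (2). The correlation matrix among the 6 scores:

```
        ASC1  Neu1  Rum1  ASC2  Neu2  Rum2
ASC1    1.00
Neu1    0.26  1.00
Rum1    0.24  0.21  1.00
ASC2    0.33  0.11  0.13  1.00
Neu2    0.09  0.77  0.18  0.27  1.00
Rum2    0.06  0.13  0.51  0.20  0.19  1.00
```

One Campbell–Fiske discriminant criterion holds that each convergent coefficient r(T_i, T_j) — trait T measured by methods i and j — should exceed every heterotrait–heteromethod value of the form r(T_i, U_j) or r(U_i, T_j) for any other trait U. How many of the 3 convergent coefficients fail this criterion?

0

Checking each validity diagonal entry against its comparison values:
ASC (methods 1·2): 0.33 vs {0.09, 0.11, 0.06, 0.13} → pass.
Neu (methods 1·2): 0.77 vs {0.11, 0.09, 0.13, 0.18} → pass.
Rum (methods 1·2): 0.51 vs {0.13, 0.06, 0.18, 0.13} → pass.
0 of 3 fail.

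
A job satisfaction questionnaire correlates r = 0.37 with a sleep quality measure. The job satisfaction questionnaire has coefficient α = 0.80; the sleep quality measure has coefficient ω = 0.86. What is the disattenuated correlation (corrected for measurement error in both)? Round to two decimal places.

r_true = r_obs / √(r_xx · r_yy) = 0.37 / √(0.80 × 0.86) = 0.37 / √0.6880 = 0.37 / 0.8295 ≈ 0.45.

0.45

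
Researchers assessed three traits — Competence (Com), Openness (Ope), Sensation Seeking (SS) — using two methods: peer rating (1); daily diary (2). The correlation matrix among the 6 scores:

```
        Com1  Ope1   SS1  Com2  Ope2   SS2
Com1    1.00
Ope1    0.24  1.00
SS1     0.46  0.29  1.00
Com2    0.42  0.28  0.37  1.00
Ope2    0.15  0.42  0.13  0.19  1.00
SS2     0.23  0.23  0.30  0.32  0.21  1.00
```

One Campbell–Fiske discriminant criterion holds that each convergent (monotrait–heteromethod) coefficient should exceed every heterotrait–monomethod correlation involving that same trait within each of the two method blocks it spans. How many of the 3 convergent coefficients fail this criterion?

2

Convergent coefficients and their comparison sets:
Com (methods 1·2): 0.42 vs {0.24, 0.19, 0.46, 0.32} → fail.
Ope (methods 1·2): 0.42 vs {0.24, 0.19, 0.29, 0.21} → pass.
SS (methods 1·2): 0.30 vs {0.46, 0.32, 0.29, 0.21} → fail.
2 of 3 fail.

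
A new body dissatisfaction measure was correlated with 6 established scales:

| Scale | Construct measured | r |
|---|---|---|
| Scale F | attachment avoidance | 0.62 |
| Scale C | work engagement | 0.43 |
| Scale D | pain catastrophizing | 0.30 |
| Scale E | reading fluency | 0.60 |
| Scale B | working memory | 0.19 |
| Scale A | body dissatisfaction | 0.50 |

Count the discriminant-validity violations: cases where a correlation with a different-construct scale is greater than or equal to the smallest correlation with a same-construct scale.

Convergent (same construct = body dissatisfaction): Scale A.
Smallest convergent = 0.50. Discriminant values: 0.62, 0.43, 0.30, 0.60, 0.19; count ≥ 0.50 → 2.

2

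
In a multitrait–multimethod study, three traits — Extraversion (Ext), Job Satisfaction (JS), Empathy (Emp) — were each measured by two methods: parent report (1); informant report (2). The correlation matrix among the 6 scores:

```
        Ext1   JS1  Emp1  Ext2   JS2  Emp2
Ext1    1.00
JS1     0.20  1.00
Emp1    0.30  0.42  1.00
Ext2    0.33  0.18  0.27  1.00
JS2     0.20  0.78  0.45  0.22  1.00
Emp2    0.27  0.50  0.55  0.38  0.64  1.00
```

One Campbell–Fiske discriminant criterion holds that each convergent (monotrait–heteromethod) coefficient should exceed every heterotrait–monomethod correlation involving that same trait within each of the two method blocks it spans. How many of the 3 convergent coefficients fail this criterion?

2

Each convergent coefficient versus the relevant comparison correlations:
Ext (methods 1·2): 0.33 vs {0.20, 0.22, 0.30, 0.38} → fail.
JS (methods 1·2): 0.78 vs {0.20, 0.22, 0.42, 0.64} → pass.
Emp (methods 1·2): 0.55 vs {0.30, 0.38, 0.42, 0.64} → fail.
2 of 3 fail.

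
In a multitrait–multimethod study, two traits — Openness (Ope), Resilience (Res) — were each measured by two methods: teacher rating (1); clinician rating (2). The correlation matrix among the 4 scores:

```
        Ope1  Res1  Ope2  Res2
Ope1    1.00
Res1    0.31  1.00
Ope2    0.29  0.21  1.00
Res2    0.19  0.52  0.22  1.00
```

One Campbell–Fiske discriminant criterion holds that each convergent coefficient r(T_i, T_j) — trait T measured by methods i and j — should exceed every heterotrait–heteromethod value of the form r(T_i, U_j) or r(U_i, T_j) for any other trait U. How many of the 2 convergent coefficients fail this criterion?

0

Each convergent coefficient versus the relevant comparison correlations:
Ope (methods 1·2): 0.29 vs {0.19, 0.21} → pass.
Res (methods 1·2): 0.52 vs {0.21, 0.19} → pass.
0 of 2 fail.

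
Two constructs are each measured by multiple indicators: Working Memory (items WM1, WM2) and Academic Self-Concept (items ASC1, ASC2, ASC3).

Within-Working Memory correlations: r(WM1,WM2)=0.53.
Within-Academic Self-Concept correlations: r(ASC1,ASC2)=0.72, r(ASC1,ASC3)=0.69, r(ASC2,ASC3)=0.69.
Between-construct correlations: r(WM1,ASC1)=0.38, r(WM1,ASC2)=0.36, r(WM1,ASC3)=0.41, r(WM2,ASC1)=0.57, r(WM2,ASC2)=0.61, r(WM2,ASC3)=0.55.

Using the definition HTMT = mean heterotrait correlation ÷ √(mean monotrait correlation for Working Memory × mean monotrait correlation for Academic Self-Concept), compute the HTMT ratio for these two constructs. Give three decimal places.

0.788

Mean between = 2.88/6 = 0.4800.
Mean within-WM = 0.53/1 = 0.5300; mean within-ASC = 2.10/3 = 0.7000.
Geometric mean = √(0.5300 × 0.7000) = 0.6091.
HTMT = 0.4800 / 0.6091 = 0.788.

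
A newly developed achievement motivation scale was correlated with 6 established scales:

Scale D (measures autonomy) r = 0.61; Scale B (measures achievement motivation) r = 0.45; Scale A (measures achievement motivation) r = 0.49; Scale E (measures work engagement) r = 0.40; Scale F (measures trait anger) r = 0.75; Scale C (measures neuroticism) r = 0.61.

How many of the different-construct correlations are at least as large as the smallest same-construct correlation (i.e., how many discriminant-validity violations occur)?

3

Convergent (same construct = achievement motivation): Scale B, Scale A.
Smallest convergent = 0.45. Discriminant values: 0.61, 0.40, 0.75, 0.61; count ≥ 0.45 → 3.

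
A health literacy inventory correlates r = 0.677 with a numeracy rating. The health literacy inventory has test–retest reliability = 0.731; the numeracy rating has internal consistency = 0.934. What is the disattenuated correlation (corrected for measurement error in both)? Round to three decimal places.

0.819

r_true = r_obs / √(r_xx · r_yy) = 0.677 / √(0.731 × 0.934) = 0.677 / √0.682754 = 0.677 / 0.8263 ≈ 0.819.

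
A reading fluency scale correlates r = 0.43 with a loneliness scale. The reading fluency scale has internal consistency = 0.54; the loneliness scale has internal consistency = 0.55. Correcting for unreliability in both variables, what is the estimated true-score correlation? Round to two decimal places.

r_true = r_obs / √(r_xx · r_yy) = 0.43 / √(0.54 × 0.55) = 0.43 / √0.2970 = 0.43 / 0.5450 ≈ 0.79.

0.79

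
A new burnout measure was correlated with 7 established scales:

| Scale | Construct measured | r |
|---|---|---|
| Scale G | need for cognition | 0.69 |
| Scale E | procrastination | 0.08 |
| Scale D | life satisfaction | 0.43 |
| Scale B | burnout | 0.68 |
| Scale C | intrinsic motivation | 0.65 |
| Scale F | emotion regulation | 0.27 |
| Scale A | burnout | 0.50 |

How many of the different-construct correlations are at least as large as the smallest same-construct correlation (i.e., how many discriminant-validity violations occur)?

2

Convergent (same construct = burnout): Scale B, Scale A.
Smallest convergent = 0.50. Discriminant values: 0.69, 0.08, 0.43, 0.65, 0.27; count ≥ 0.50 → 2.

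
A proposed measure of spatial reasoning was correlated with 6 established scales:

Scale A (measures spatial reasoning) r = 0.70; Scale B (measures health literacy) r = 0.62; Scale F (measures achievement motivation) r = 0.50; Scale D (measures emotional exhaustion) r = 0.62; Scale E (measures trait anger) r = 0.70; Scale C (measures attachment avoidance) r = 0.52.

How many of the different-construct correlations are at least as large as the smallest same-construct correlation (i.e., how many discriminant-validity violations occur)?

Convergent (same construct = spatial reasoning): Scale A.
Smallest convergent = 0.70. Discriminant values: 0.62, 0.50, 0.62, 0.70, 0.52; count ≥ 0.70 → 1.

1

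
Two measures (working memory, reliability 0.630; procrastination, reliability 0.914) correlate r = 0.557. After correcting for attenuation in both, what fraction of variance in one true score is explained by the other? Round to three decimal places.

Disattenuated r = 0.557 / √(0.630 × 0.914) = 0.557 / 0.7588 = 0.7341.
Shared true-score variance = 0.7341² = 0.5389 ≈ 0.539.

0.539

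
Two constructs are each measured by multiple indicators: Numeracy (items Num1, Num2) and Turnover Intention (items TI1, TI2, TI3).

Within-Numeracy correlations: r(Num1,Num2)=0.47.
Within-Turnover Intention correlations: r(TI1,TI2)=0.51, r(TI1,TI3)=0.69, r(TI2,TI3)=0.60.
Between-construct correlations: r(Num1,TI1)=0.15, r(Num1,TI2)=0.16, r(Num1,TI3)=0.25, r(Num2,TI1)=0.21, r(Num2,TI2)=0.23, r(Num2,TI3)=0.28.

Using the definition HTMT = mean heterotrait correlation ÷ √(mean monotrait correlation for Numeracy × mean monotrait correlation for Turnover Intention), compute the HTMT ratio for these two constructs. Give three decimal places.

Mean heterotrait r = 1.28/6 = 0.2133.
Mean within-Num = 0.47/1 = 0.4700; mean within-TI = 1.80/3 = 0.6000.
Geometric mean = √(0.4700 × 0.6000) = 0.5310.
HTMT = 0.2133 / 0.5310 = 0.402.

0.402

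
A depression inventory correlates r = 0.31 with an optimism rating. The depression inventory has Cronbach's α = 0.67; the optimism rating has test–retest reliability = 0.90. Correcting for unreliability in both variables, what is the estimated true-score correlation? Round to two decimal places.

r_true = r_obs / √(r_xx · r_yy) = 0.31 / √(0.67 × 0.90) = 0.31 / √0.6030 = 0.31 / 0.7765 ≈ 0.40.

0.40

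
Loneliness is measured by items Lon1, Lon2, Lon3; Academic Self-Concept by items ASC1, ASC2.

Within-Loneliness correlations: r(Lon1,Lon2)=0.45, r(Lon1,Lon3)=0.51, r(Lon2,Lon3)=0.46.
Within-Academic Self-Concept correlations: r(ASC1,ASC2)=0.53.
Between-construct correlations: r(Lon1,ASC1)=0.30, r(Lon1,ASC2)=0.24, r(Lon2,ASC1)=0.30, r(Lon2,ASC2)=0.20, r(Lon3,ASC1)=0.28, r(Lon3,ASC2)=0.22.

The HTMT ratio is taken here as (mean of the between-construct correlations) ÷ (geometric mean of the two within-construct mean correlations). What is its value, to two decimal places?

Between-construct mean = 1.54/6 = 0.2567.
Mean within-Lon = 1.42/3 = 0.4733; mean within-ASC = 0.53/1 = 0.5300.
Geometric mean = √(0.4733 × 0.5300) = 0.5008.
HTMT = 0.2567 / 0.5008 = 0.51.

0.51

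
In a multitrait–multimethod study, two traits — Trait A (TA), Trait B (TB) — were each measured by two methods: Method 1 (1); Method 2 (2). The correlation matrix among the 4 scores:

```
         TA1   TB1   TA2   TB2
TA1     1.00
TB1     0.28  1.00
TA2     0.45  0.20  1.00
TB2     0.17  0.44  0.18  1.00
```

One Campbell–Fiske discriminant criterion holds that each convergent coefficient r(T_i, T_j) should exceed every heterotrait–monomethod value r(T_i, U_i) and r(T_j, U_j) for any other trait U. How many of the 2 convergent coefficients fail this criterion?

Each convergent coefficient versus the relevant comparison correlations:
TA (methods 1·2): 0.45 vs {0.28, 0.18} → pass.
TB (methods 1·2): 0.44 vs {0.28, 0.18} → pass.
0 of 2 fail.

0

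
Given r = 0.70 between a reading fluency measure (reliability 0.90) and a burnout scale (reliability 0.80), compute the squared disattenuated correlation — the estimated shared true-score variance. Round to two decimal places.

Disattenuated r = 0.70 / √(0.90 × 0.80) = 0.70 / 0.8485 = 0.8250.
Shared true-score variance = 0.8250² = 0.6806 ≈ 0.68.

0.68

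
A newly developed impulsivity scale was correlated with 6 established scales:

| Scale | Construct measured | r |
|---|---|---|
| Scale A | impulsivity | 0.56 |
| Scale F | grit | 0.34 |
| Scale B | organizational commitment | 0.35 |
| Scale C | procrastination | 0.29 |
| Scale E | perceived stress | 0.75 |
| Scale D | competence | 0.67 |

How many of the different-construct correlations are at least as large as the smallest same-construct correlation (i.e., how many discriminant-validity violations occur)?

Convergent (same construct = impulsivity): Scale A.
Smallest convergent = 0.56. Discriminant values: 0.34, 0.35, 0.29, 0.75, 0.67; count ≥ 0.56 → 2.

2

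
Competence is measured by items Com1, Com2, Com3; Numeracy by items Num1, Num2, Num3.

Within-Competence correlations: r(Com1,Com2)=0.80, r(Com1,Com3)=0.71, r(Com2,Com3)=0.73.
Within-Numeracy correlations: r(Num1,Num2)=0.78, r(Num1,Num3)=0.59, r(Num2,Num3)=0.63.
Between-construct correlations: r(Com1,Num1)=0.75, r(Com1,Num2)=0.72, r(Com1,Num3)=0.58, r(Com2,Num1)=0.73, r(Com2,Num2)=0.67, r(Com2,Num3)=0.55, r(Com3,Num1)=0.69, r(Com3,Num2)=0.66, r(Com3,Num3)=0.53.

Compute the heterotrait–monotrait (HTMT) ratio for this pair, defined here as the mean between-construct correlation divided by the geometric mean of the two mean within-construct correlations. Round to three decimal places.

Mean between = 5.88/9 = 0.6533.
Mean within-Com = 2.24/3 = 0.7467; mean within-Num = 2.00/3 = 0.6667.
Geometric mean = √(0.7467 × 0.6667) = 0.7056.
HTMT = 0.6533 / 0.7056 = 0.926.

0.926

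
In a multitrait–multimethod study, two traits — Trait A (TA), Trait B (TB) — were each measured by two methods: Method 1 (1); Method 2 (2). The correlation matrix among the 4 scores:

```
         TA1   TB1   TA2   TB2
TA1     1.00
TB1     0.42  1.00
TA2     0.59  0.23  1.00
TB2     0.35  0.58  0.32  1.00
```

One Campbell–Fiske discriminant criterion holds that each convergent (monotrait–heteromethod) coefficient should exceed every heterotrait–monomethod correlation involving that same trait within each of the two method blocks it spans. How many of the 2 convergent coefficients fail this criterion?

Each convergent coefficient versus the relevant comparison correlations:
TA (methods 1·2): 0.59 vs {0.42, 0.32} → pass.
TB (methods 1·2): 0.58 vs {0.42, 0.32} → pass.
0 of 2 fail.

0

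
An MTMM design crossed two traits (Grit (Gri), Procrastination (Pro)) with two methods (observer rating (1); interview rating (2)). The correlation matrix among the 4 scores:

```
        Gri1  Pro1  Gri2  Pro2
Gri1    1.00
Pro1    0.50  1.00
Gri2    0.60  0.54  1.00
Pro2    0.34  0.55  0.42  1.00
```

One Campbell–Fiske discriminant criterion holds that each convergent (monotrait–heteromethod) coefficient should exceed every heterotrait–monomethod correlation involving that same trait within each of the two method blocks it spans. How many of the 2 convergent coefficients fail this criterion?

0

Each convergent coefficient versus the relevant comparison correlations:
Gri (methods 1·2): 0.60 vs {0.50, 0.42} → pass.
Pro (methods 1·2): 0.55 vs {0.50, 0.42} → pass.
0 of 2 fail.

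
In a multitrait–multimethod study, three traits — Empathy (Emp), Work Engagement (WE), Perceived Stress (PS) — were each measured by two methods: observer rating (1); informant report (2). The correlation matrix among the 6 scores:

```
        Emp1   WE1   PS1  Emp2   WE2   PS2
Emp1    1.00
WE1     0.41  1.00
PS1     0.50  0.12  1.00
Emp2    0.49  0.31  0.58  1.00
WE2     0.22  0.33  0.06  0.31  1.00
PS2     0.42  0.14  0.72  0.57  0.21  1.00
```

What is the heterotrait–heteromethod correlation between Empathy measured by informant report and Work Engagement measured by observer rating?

0.31

Different traits and methods: r(Emp2, WE1) = 0.31.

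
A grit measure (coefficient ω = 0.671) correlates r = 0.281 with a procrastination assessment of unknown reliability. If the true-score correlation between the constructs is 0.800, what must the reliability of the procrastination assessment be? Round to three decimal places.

r_true = r_obs / √(r_xx · r_yy) ⇒ 0.800 = 0.281 / √(0.671 · r_yy).
√(0.671 · r_yy) = 0.281 / 0.800 = 0.3513; 0.671 · r_yy = 0.1234; r_yy = 0.1234 / 0.671 ≈ 0.184.

0.184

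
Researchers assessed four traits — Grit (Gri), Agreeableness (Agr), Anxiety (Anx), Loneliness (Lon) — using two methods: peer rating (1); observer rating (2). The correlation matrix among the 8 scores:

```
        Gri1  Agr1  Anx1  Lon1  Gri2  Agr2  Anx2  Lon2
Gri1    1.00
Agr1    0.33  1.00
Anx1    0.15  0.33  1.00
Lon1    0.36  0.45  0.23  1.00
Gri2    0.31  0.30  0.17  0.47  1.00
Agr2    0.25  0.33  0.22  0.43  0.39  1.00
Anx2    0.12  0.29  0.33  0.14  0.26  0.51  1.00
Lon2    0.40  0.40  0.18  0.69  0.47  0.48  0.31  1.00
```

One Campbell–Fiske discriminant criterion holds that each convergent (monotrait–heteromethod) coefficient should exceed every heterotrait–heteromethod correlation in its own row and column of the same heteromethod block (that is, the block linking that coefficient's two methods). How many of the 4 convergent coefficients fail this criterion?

Checking each validity diagonal entry against its comparison values:
Gri (methods 1·2): 0.31 vs {0.25, 0.30, 0.12, 0.17, 0.40, 0.47} → fail.
Agr (methods 1·2): 0.33 vs {0.30, 0.25, 0.29, 0.22, 0.40, 0.43} → fail.
Anx (methods 1·2): 0.33 vs {0.17, 0.12, 0.22, 0.29, 0.18, 0.14} → pass.
Lon (methods 1·2): 0.69 vs {0.47, 0.40, 0.43, 0.40, 0.14, 0.18} → pass.
2 of 4 fail.

2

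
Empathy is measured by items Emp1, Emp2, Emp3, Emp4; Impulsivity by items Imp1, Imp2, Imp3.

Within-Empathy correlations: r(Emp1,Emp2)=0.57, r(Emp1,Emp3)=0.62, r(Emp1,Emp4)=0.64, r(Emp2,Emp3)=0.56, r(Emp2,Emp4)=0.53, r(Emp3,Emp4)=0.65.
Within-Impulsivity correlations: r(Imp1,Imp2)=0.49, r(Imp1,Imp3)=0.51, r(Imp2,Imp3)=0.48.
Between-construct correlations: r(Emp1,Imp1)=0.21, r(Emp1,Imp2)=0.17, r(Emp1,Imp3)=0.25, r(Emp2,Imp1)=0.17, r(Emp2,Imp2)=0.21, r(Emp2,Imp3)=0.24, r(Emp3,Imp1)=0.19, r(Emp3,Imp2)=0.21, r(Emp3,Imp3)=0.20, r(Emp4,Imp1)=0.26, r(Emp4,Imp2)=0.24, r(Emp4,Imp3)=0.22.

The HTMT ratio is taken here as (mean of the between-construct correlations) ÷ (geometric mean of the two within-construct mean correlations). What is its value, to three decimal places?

0.395

Mean between = 2.57/12 = 0.2142.
Mean within-Emp = 3.57/6 = 0.5950; mean within-Imp = 1.48/3 = 0.4933.
Geometric mean = √(0.5950 × 0.4933) = 0.5418.
HTMT = 0.2142 / 0.5418 = 0.395.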